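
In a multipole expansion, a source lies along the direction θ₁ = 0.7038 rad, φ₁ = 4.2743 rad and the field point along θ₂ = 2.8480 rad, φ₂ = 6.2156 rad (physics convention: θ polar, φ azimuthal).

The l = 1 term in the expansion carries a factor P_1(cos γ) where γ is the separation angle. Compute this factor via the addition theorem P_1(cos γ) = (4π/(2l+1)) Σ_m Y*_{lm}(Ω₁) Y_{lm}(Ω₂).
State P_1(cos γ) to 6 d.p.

Term-by-term m-sum for l=1 (normalisation 4π/3 = 4.188790):
  m=-1: -0.094843-0.202462i × +0.099755+0.006752i = -0.008094-0.020837i  (running Σ = -0.008094-0.020837i)
  m=0: +0.372505-0.000000i × -0.467695+0.000000i = -0.174219+0.000000i  (running Σ = -0.182313-0.020837i)
  m=1: +0.094843-0.202462i × -0.099755+0.006752i = -0.008094+0.020837i  (running Σ = -0.190407+0.000000i)
Accumulated sum -0.190407+0.000000i; after 4π/(2l+1) scaling, -0.797575+0.000000i ⇒ P_1 = -0.797575

-0.797575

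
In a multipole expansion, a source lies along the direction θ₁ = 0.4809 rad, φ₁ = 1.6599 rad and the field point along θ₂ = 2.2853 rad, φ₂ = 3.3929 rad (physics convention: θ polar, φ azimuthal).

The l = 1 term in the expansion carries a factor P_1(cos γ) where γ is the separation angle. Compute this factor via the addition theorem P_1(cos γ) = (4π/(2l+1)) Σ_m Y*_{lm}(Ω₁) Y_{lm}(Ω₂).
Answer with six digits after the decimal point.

Summing Y*_{l m}(θ₁,φ₁)·Y_{l m}(θ₂,φ₂) over m ∈ [−1, 1]; prefactor 4π/(2·1+1) = 4.188790:
  m=-1: (-0.014222, 0.159184) × (-0.252794, 0.064901) = (-0.006736, -0.041164)  (running Σ = (-0.006736, -0.041164))
  m=0: (0.433185, -0.000000) × (-0.320153, 0.000000) = (-0.138685, 0.000000)  (running Σ = (-0.145422, -0.041164))
  m=1: (0.014222, 0.159184) × (0.252794, 0.064901) = (-0.006736, 0.041164)  (running Σ = (-0.152158, 0.000000))
Σ over m = (-0.152158, 0.000000); ×(4π/3) → (-0.637356, 0.000000). Real part: -0.637356

-0.637356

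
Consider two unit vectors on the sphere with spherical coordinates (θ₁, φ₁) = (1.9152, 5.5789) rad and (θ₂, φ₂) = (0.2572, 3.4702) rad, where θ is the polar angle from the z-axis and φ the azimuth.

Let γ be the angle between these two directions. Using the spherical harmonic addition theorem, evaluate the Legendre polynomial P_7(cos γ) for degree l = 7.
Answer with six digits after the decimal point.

-0.108642

Term-by-term m-sum for l=7 (normalisation 4π/15 = 0.837758):
  term(m=-7) = -0.00001 + 0.00001j   from Y*(Ω₁)=0.07068 + 0.31964j, Y(Ω₂)=0.00002 + 0.00003j
  term(m=-6) = -0.00021 - 0.00002j   from Y*(Ω₁)=0.20549 - 0.38835j, Y(Ω₂)=-0.00019 - 0.00045j
  term(m=-5) = -0.00025 - 0.00051j   from Y*(Ω₁)=-0.12136 + 0.04845j, Y(Ω₂)=0.00031 + 0.00435j
  term(m=-4) = -0.00441 + 0.00672j   from Y*(Ω₁)=-0.27986 - 0.09413j, Y(Ω₂)=0.00690 - 0.02633j
  term(m=-3) = -0.02969 - 0.00128j   from Y*(Ω₁)=0.12688 + 0.21068j, Y(Ω₂)=-0.06673 + 0.10075j
  term(m=-2) = 0.03498 + 0.06480j   from Y*(Ω₁)=-0.03265 + 0.19947j, Y(Ω₂)=0.28843 - 0.22257j
  term(m=-1) = -0.09021 + 0.15121j   from Y*(Ω₁)=0.21042 - 0.17878j, Y(Ω₂)=-0.60356 + 0.20579j
  term(m=+0) = 0.04992 + 0.00000j   from Y*(Ω₁)=0.17202 + 0.00000j, Y(Ω₂)=0.29019 + 0.00000j
  term(m=+1) = -0.09021 - 0.15121j   from Y*(Ω₁)=-0.21042 - 0.17878j, Y(Ω₂)=0.60356 + 0.20579j
  term(m=+2) = 0.03498 - 0.06480j   from Y*(Ω₁)=-0.03265 - 0.19947j, Y(Ω₂)=0.28843 + 0.22257j
  term(m=+3) = -0.02969 + 0.00128j   from Y*(Ω₁)=-0.12688 + 0.21068j, Y(Ω₂)=0.06673 + 0.10075j
  term(m=+4) = -0.00441 - 0.00672j   from Y*(Ω₁)=-0.27986 + 0.09413j, Y(Ω₂)=0.00690 + 0.02633j
  term(m=+5) = -0.00025 + 0.00051j   from Y*(Ω₁)=0.12136 + 0.04845j, Y(Ω₂)=-0.00031 + 0.00435j
  term(m=+6) = -0.00021 + 0.00002j   from Y*(Ω₁)=0.20549 + 0.38835j, Y(Ω₂)=-0.00019 + 0.00045j
  term(m=+7) = -0.00001 - 0.00001j   from Y*(Ω₁)=-0.07068 + 0.31964j, Y(Ω₂)=-0.00002 + 0.00003j
Total Σ_m = -0.12968 + 0.00000j. Multiply by 0.837758: -0.10864 + 0.00000j. P_7(cos γ) = -0.108642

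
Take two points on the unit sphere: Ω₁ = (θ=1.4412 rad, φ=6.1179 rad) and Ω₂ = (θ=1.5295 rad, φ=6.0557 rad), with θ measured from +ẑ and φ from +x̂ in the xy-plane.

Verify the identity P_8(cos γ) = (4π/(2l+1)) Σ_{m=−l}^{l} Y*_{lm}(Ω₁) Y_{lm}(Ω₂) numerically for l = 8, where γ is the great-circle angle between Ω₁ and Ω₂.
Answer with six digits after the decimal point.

Addition theorem: P_8(cos γ) = (4π/17) Σ_m Y*_{lm}(Ω₁) Y_{lm}(Ω₂), m = −8…8:
  [-8]  conj(Y_{8,-8})(Ω₁) = (0.118517, -0.467046) ; Y_{8,-8}(Ω₂) = (-0.126199, 0.496125) ; Δ = (0.216756, 0.117740)
  [-7]  conj(Y_{8,-7})(Ω₁) = (0.101002, -0.229990) ; Y_{8,-7}(Ω₂) = (-0.001828, 0.084591) ; Δ = (0.019270, 0.008964)
  [-6]  conj(Y_{8,-6})(Ω₁) = (-0.146783, 0.224487) ; Y_{8,-6}(Ω₂) = (-0.074602, -0.357213) ; Δ = (0.091140, 0.035686)
  [-5]  conj(Y_{8,-5})(Ω₁) = (-0.187684, 0.203753) ; Y_{8,-5}(Ω₂) = (-0.041753, -0.090237) ; Δ = (0.026222, 0.008429)
  [-4]  conj(Y_{8,-4})(Ω₁) = (0.150742, -0.117267) ; Y_{8,-4}(Ω₂) = (0.197802, 0.254416) ; Δ = (0.059652, 0.015155)
  [-3]  conj(Y_{8,-3})(Ω₁) = (0.249443, -0.134932) ; Y_{8,-3}(Ω₂) = (0.082504, 0.067053) ; Δ = (0.029628, 0.005594)
  [-2]  conj(Y_{8,-2})(Ω₁) = (-0.146418, 0.050245) ; Y_{8,-2}(Ω₂) = (-0.273094, -0.133598) ; Δ = (0.046698, 0.005839)
  [-1]  conj(Y_{8,-1})(Ω₁) = (-0.281137, 0.046896) ; Y_{8,-1}(Ω₂) = (-0.106425, -0.024637) ; Δ = (0.031075, 0.001935)
  [+0]  conj(Y_{8,0})(Ω₁) = (0.143878, -0.000000) ; Y_{8,0}(Ω₂) = (0.298705, 0.000000) ; Δ = (0.042977, 0.000000)
  [+1]  conj(Y_{8,1})(Ω₁) = (0.281137, 0.046896) ; Y_{8,1}(Ω₂) = (0.106425, -0.024637) ; Δ = (0.031075, -0.001935)
  [+2]  conj(Y_{8,2})(Ω₁) = (-0.146418, -0.050245) ; Y_{8,2}(Ω₂) = (-0.273094, 0.133598) ; Δ = (0.046698, -0.005839)
  [+3]  conj(Y_{8,3})(Ω₁) = (-0.249443, -0.134932) ; Y_{8,3}(Ω₂) = (-0.082504, 0.067053) ; Δ = (0.029628, -0.005594)
  [+4]  conj(Y_{8,4})(Ω₁) = (0.150742, 0.117267) ; Y_{8,4}(Ω₂) = (0.197802, -0.254416) ; Δ = (0.059652, -0.015155)
  [+5]  conj(Y_{8,5})(Ω₁) = (0.187684, 0.203753) ; Y_{8,5}(Ω₂) = (0.041753, -0.090237) ; Δ = (0.026222, -0.008429)
  [+6]  conj(Y_{8,6})(Ω₁) = (-0.146783, -0.224487) ; Y_{8,6}(Ω₂) = (-0.074602, 0.357213) ; Δ = (0.091140, -0.035686)
  [+7]  conj(Y_{8,7})(Ω₁) = (-0.101002, -0.229990) ; Y_{8,7}(Ω₂) = (0.001828, 0.084591) ; Δ = (0.019270, -0.008964)
  [+8]  conj(Y_{8,8})(Ω₁) = (0.118517, 0.467046) ; Y_{8,8}(Ω₂) = (-0.126199, -0.496125) ; Δ = (0.216756, -0.117740)
Total Σ_m = (1.083862, -0.000000). Multiply by 0.739198: (0.801189, -0.000000). P_8(cos γ) = 0.801189

0.801189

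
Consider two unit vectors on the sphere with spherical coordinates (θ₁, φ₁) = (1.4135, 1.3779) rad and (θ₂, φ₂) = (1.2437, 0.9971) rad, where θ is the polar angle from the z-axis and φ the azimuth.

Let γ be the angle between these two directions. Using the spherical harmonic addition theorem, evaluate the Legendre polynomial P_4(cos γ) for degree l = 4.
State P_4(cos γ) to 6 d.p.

0.325982

Expand P_4 via completeness: Σ_{m} conj(Y_{4,m}) at Ω₁ times Y_{4,m} at Ω₂ —
  [-4]  conj(Y_{4,-4})(Ω₁) = (0.301833, -0.293608) ; Y_{4,-4}(Ω₂) = (-0.235729, 0.266617) ; Δ = (0.007130, 0.149686)
  [-3]  conj(Y_{4,-3})(Ω₁) = (-0.103314, -0.158143) ; Y_{4,-3}(Ω₂) = (-0.337669, -0.051135) ; Δ = (0.026799, 0.058683)
  [-2]  conj(Y_{4,-2})(Ω₁) = (0.250399, -0.101698) ; Y_{4,-2}(Ω₂) = (0.034190, 0.075866) ; Δ = (0.016276, 0.015520)
  [-1]  conj(Y_{4,-1})(Ω₁) = (-0.039684, -0.203169) ; Y_{4,-1}(Ω₂) = (-0.177916, 0.275328) ; Δ = (0.062998, 0.025221)
  [+0]  conj(Y_{4,0})(Ω₁) = (0.241711, -0.000000) ; Y_{4,0}(Ω₂) = (0.029204, 0.000000) ; Δ = (0.007059, 0.000000)
  [+1]  conj(Y_{4,1})(Ω₁) = (0.039684, -0.203169) ; Y_{4,1}(Ω₂) = (0.177916, 0.275328) ; Δ = (0.062998, -0.025221)
  [+2]  conj(Y_{4,2})(Ω₁) = (0.250399, 0.101698) ; Y_{4,2}(Ω₂) = (0.034190, -0.075866) ; Δ = (0.016276, -0.015520)
  [+3]  conj(Y_{4,3})(Ω₁) = (0.103314, -0.158143) ; Y_{4,3}(Ω₂) = (0.337669, -0.051135) ; Δ = (0.026799, -0.058683)
  [+4]  conj(Y_{4,4})(Ω₁) = (0.301833, 0.293608) ; Y_{4,4}(Ω₂) = (-0.235729, -0.266617) ; Δ = (0.007130, -0.149686)
Accumulated sum (0.233467, 0.000000); after 4π/(2l+1) scaling, (0.325982, 0.000000) ⇒ P_4 = 0.325982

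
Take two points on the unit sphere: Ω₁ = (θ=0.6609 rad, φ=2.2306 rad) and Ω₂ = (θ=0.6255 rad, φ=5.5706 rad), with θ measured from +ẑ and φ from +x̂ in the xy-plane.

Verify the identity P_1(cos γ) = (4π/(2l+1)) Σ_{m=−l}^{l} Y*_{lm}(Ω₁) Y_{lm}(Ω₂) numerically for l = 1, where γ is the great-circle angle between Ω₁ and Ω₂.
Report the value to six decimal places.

0.287629

Addition theorem: P_1(cos γ) = (4π/3) Σ_m Y*_{lm}(Ω₁) Y_{lm}(Ω₂), m = −1…1:
  term(m=-1) = -0.04206 + 0.00846j   from Y*(Ω₁)=-0.12999 + 0.16756j, Y(Ω₂)=0.15307 + 0.13225j
  term(m=+0) = 0.15278 + 0.00000j   from Y*(Ω₁)=0.38572 + 0.00000j, Y(Ω₂)=0.39610 + 0.00000j
  term(m=+1) = -0.04206 - 0.00846j   from Y*(Ω₁)=0.12999 + 0.16756j, Y(Ω₂)=-0.15307 + 0.13225j
Total Σ_m = 0.06867 + 0.00000j. Multiply by 4.188790: 0.28763 + 0.00000j. P_1(cos γ) = 0.287629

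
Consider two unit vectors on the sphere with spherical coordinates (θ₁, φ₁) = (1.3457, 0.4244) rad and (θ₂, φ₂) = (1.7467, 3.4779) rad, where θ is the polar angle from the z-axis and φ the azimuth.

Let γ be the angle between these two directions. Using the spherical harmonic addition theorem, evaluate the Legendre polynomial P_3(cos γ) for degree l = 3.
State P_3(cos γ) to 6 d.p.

-0.970595

Expand P_3 via completeness: Σ_{m} conj(Y_{3,m}) at Ω₁ times Y_{3,m} at Ω₂ —
  m=-3: 0.11331 + 0.36945j × -0.21215 + 0.33698j = -0.14854 - 0.04020j  (running Σ = -0.14854 - 0.04020j)
  m=-2: 0.14324 + 0.16266j × -0.13561 + 0.10801j = -0.03699 - 0.00659j  (running Σ = -0.18553 - 0.04678j)
  m=-1: -0.21557 - 0.09741j × 0.25438 - 0.08893j = -0.06350 - 0.00561j  (running Σ = -0.24903 - 0.05239j)
  m=0: -0.22913 + 0.00000j × 0.18592 + 0.00000j = -0.04260 + 0.00000j  (running Σ = -0.29163 - 0.05239j)
  m=1: 0.21557 - 0.09741j × -0.25438 - 0.08893j = -0.06350 + 0.00561j  (running Σ = -0.35513 - 0.04678j)
  m=2: 0.14324 - 0.16266j × -0.13561 - 0.10801j = -0.03699 + 0.00659j  (running Σ = -0.39212 - 0.04020j)
  m=3: -0.11331 + 0.36945j × 0.21215 + 0.33698j = -0.14854 + 0.04020j  (running Σ = -0.54066 + 0.00000j)
Σ over m = -0.54066 + 0.00000j; ×(4π/7) → -0.97059 + 0.00000j. Real part: -0.970595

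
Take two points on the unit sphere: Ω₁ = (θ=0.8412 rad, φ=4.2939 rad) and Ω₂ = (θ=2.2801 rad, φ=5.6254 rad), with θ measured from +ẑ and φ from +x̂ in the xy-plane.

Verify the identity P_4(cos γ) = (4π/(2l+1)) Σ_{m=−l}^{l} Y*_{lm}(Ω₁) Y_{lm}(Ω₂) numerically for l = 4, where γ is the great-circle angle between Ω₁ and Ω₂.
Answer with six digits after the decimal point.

0.072815

Summing Y*_{l m}(θ₁,φ₁)·Y_{l m}(θ₂,φ₂) over m ∈ [−4, 4]; prefactor 4π/(2·4+1) = 1.396263:
  term(m=-4) = 0.01154 + 0.01639j   from Y*(Ω₁)=-0.01407 - 0.13592j, Y(Ω₂)=-0.12802 + 0.07168j
  term(m=-3) = 0.08098 - 0.09272j   from Y*(Ω₁)=0.32856 + 0.10718j, Y(Ω₂)=0.13955 - 0.32772j
  term(m=-2) = -0.13208 - 0.06853j   from Y*(Ω₁)=-0.26270 + 0.29130j, Y(Ω₂)=0.09577 + 0.36705j
  term(m=-1) = 0.00004 - 0.00018j   from Y*(Ω₁)=-0.01053 - 0.02367j, Y(Ω₂)=0.00566 + 0.00438j
  term(m=+0) = 0.13119 + 0.00000j   from Y*(Ω₁)=-0.36178 + 0.00000j, Y(Ω₂)=-0.36262 + 0.00000j
  term(m=+1) = 0.00004 + 0.00018j   from Y*(Ω₁)=0.01053 - 0.02367j, Y(Ω₂)=-0.00566 + 0.00438j
  term(m=+2) = -0.13208 + 0.06853j   from Y*(Ω₁)=-0.26270 - 0.29130j, Y(Ω₂)=0.09577 - 0.36705j
  term(m=+3) = 0.08098 + 0.09272j   from Y*(Ω₁)=-0.32856 + 0.10718j, Y(Ω₂)=-0.13955 - 0.32772j
  term(m=+4) = 0.01154 - 0.01639j   from Y*(Ω₁)=-0.01407 + 0.13592j, Y(Ω₂)=-0.12802 - 0.07168j
Accumulated sum 0.05215 - 0.00000j; after 4π/(2l+1) scaling, 0.07281 - 0.00000j ⇒ P_4 = 0.072815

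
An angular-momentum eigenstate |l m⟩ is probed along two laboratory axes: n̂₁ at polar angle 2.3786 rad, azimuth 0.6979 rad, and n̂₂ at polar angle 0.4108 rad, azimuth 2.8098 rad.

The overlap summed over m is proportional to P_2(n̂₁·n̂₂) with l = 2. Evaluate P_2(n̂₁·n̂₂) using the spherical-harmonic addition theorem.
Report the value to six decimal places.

0.471532

Summing Y*_{l m}(θ₁,φ₁)·Y_{l m}(θ₂,φ₂) over m ∈ [−2, 2]; prefactor 4π/(2·2+1) = 2.513274:
  m=-2: +0.032120+0.181668i × +0.048529+0.037943i = -0.005334+0.010035i  (running Σ = -0.005334+0.010035i)
  m=-1: -0.295664-0.247975i × -0.267418-0.092133i = +0.056219+0.093553i  (running Σ = +0.050885+0.103588i)
  m=0: +0.178888-0.000000i × +0.479892+0.000000i = +0.085847+0.000000i  (running Σ = +0.136732+0.103588i)
  m=1: +0.295664-0.247975i × +0.267418-0.092133i = +0.056219-0.093553i  (running Σ = +0.192951+0.010035i)
  m=2: +0.032120-0.181668i × +0.048529-0.037943i = -0.005334-0.010035i  (running Σ = +0.187617+0.000000i)
Total Σ_m = +0.187617+0.000000i. Multiply by 2.513274: +0.471532+0.000000i. P_2(cos γ) = 0.471532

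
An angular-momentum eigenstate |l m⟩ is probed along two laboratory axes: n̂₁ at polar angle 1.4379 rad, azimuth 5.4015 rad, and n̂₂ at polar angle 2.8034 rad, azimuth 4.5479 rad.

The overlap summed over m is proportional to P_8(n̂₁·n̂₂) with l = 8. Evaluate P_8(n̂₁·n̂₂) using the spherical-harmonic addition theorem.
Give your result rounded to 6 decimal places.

0.195337

Summing Y*_{l m}(θ₁,φ₁)·Y_{l m}(θ₂,φ₂) over m ∈ [−8, 8]; prefactor 4π/(2·8+1) = 0.739198:
  m=-8: Y*=(0.344621, -0.334367)  Y=(0.000019, 0.000073)  product (0.000031, 0.000019)
  m=-7: Y*=(0.255175, 0.028542)  Y=(-0.000786, 0.000350)  product (-0.000211, 0.000067)
  m=-6: Y*=(-0.143591, -0.220259)  Y=(-0.003418, -0.005173)  product (-0.000649, 0.001496)
  m=-5: Y*=(0.084431, -0.269160)  Y=(0.023388, -0.021717)  product (-0.003871, -0.008129)
  m=-4: Y*=(-0.170525, 0.069130)  Y=(0.095163, 0.073545)  product (-0.021312, -0.005963)
  m=-3: Y*=(-0.253236, -0.137207)  Y=(-0.153220, 0.284874)  product (0.077888, -0.051118)
  m=-2: Y*=(0.028135, 0.144287)  Y=(-0.534299, -0.182401)  product (0.011286, -0.082224)
  m=-1: Y*=(-0.183801, 0.223103)  Y=(0.074239, -0.447252)  product (0.086138, 0.098768)
  m=+0: Y*=(0.135840, -0.000000)  Y=(-0.252843, 0.000000)  product (-0.034346, 0.000000)
  m=+1: Y*=(0.183801, 0.223103)  Y=(-0.074239, -0.447252)  product (0.086138, -0.098768)
  m=+2: Y*=(0.028135, -0.144287)  Y=(-0.534299, 0.182401)  product (0.011286, 0.082224)
  m=+3: Y*=(0.253236, -0.137207)  Y=(0.153220, 0.284874)  product (0.077888, 0.051118)
  m=+4: Y*=(-0.170525, -0.069130)  Y=(0.095163, -0.073545)  product (-0.021312, 0.005963)
  m=+5: Y*=(-0.084431, -0.269160)  Y=(-0.023388, -0.021717)  product (-0.003871, 0.008129)
  m=+6: Y*=(-0.143591, 0.220259)  Y=(-0.003418, 0.005173)  product (-0.000649, -0.001496)
  m=+7: Y*=(-0.255175, 0.028542)  Y=(0.000786, 0.000350)  product (-0.000211, -0.000067)
  m=+8: Y*=(0.344621, 0.334367)  Y=(0.000019, -0.000073)  product (0.000031, -0.000019)
Total Σ_m = (0.264255, 0.000000). Multiply by 0.739198: (0.195337, 0.000000). P_8(cos γ) = 0.195337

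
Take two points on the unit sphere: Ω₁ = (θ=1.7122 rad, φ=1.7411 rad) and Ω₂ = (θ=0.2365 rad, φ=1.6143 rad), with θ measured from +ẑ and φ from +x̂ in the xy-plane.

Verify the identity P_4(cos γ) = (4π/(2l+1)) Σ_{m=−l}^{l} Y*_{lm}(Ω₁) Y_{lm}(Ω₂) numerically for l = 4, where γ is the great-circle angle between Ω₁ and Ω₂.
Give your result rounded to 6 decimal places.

0.342831

Expand P_4 via completeness: Σ_{m} conj(Y_{4,m}) at Ω₁ times Y_{4,m} at Ω₂ —
  [-4]  conj(Y_{4,-4})(Ω₁) = +0.330243+0.267719i ; Y_{4,-4}(Ω₂) = +0.001314-0.000231i ; Δ = +0.000496+0.000275i
  [-3]  conj(Y_{4,-3})(Ω₁) = -0.083699+0.149314i ; Y_{4,-3}(Ω₂) = +0.002037+0.015518i ; Δ = -0.002488-0.000995i
  [-2]  conj(Y_{4,-2})(Ω₁) = +0.266075+0.094302i ; Y_{4,-2}(Ω₂) = -0.102739+0.008962i ; Δ = -0.028181-0.007304i
  [-1]  conj(Y_{4,-1})(Ω₁) = -0.032006+0.186115i ; Y_{4,-1}(Ω₂) = -0.016945-0.389260i ; Δ = +0.072989+0.009305i
  [+0]  conj(Y_{4,0})(Ω₁) = +0.255784-0.000000i ; Y_{4,0}(Ω₂) = +0.625149+0.000000i ; Δ = +0.159903+0.000000i
  [+1]  conj(Y_{4,1})(Ω₁) = +0.032006+0.186115i ; Y_{4,1}(Ω₂) = +0.016945-0.389260i ; Δ = +0.072989-0.009305i
  [+2]  conj(Y_{4,2})(Ω₁) = +0.266075-0.094302i ; Y_{4,2}(Ω₂) = -0.102739-0.008962i ; Δ = -0.028181+0.007304i
  [+3]  conj(Y_{4,3})(Ω₁) = +0.083699+0.149314i ; Y_{4,3}(Ω₂) = -0.002037+0.015518i ; Δ = -0.002488+0.000995i
  [+4]  conj(Y_{4,4})(Ω₁) = +0.330243-0.267719i ; Y_{4,4}(Ω₂) = +0.001314+0.000231i ; Δ = +0.000496-0.000275i
Total Σ_m = +0.245535+0.000000i. Multiply by 1.396263: +0.342831+0.000000i. P_4(cos γ) = 0.342831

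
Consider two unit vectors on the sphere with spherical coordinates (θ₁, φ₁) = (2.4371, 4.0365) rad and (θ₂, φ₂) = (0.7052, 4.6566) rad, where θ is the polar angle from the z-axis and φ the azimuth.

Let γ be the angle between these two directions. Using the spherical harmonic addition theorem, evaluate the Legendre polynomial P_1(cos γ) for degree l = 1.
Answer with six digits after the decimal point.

-0.238565

Term-by-term m-sum for l=1 (normalisation 4π/3 = 4.188790):
  [-1]  conj(Y_{1,-1})(Ω₁) = -0.139981-0.174565i ; Y_{1,-1}(Ω₂) = -0.012487+0.223596i ; Δ = +0.040780-0.029119i
  [+0]  conj(Y_{1,0})(Ω₁) = -0.372286-0.000000i ; Y_{1,0}(Ω₂) = +0.372062+0.000000i ; Δ = -0.138513-0.000000i
  [+1]  conj(Y_{1,1})(Ω₁) = +0.139981-0.174565i ; Y_{1,1}(Ω₂) = +0.012487+0.223596i ; Δ = +0.040780+0.029119i
Σ over m = -0.056953+0.000000i; ×(4π/3) → -0.238565+0.000000i. Real part: -0.238565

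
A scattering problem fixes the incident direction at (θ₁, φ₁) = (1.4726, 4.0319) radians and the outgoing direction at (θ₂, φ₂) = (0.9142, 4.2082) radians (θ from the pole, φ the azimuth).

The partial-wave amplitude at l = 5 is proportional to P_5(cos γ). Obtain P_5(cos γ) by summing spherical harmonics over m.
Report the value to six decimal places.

-0.329493

Addition theorem: P_5(cos γ) = (4π/11) Σ_m Y*_{lm}(Ω₁) Y_{lm}(Ω₂), m = −5…5:
  m=-5: Y*=(0.116846, 0.437733)  Y=(-0.084153, -0.117715)  product (0.041695, -0.050591)
  m=-4: Y*=(-0.128894, -0.057504)  Y=(-0.152104, 0.318155)  product (0.037901, -0.032262)
  m=-3: Y*=(-0.277605, 0.141248)  Y=(0.403917, -0.023546)  product (-0.108803, 0.063589)
  m=-2: Y*=(0.033286, -0.156306)  Y=(-0.040788, -0.064710)  product (-0.011472, 0.004222)
  m=-1: Y*=(-0.173946, -0.214888)  Y=(0.159435, -0.288961)  product (-0.089827, 0.016003)
  m=+0: Y*=(0.164337, -0.000000)  Y=(-0.166771, 0.000000)  product (-0.027407, 0.000000)
  m=+1: Y*=(0.173946, -0.214888)  Y=(-0.159435, -0.288961)  product (-0.089827, -0.016003)
  m=+2: Y*=(0.033286, 0.156306)  Y=(-0.040788, 0.064710)  product (-0.011472, -0.004222)
  m=+3: Y*=(0.277605, 0.141248)  Y=(-0.403917, -0.023546)  product (-0.108803, -0.063589)
  m=+4: Y*=(-0.128894, 0.057504)  Y=(-0.152104, -0.318155)  product (0.037901, 0.032262)
  m=+5: Y*=(-0.116846, 0.437733)  Y=(0.084153, -0.117715)  product (0.041695, 0.050591)
Total Σ_m = (-0.288422, -0.000000). Multiply by 1.142397: (-0.329493, -0.000000). P_5(cos γ) = -0.329493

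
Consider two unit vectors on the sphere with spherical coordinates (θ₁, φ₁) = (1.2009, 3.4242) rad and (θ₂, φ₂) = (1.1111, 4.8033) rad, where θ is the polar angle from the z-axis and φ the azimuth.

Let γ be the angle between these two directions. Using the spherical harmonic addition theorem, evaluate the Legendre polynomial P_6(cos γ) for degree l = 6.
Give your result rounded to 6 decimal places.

0.167788

Summing Y*_{l m}(θ₁,φ₁)·Y_{l m}(θ₂,φ₂) over m ∈ [−6, 6]; prefactor 4π/(2·6+1) = 0.966644:
  [-6]  conj(Y_{6,-6})(Ω₁) = -0.039518+0.314880i ; Y_{6,-6}(Ω₂) = -0.213955+0.129846i ; Δ = -0.032431-0.072501i
  [-5]  conj(Y_{6,-5})(Ω₁) = -0.066968-0.420966i ; Y_{6,-5}(Ω₂) = +0.188452+0.385629i ; Δ = +0.149717-0.105156i
  [-4]  conj(Y_{6,-4})(Ω₁) = +0.050299+0.106741i ; Y_{6,-4}(Ω₂) = +0.250655-0.095391i ; Δ = +0.022790+0.021957i
  [-3]  conj(Y_{6,-3})(Ω₁) = +0.197294+0.223602i ; Y_{6,-3}(Ω₂) = +0.046769+0.167209i ; Δ = -0.028161+0.043447i
  [-2]  conj(Y_{6,-2})(Ω₁) = -0.188607-0.119622i ; Y_{6,-2}(Ω₂) = +0.325330-0.059813i ; Δ = -0.068514-0.027635i
  [-1]  conj(Y_{6,-1})(Ω₁) = -0.219077-0.063615i ; Y_{6,-1}(Ω₂) = +0.005551+0.060893i ; Δ = +0.002658-0.013693i
  [+0]  conj(Y_{6,0})(Ω₁) = +0.245258-0.000000i ; Y_{6,0}(Ω₂) = +0.332153+0.000000i ; Δ = +0.081463+0.000000i
  [+1]  conj(Y_{6,1})(Ω₁) = +0.219077-0.063615i ; Y_{6,1}(Ω₂) = -0.005551+0.060893i ; Δ = +0.002658+0.013693i
  [+2]  conj(Y_{6,2})(Ω₁) = -0.188607+0.119622i ; Y_{6,2}(Ω₂) = +0.325330+0.059813i ; Δ = -0.068514+0.027635i
  [+3]  conj(Y_{6,3})(Ω₁) = -0.197294+0.223602i ; Y_{6,3}(Ω₂) = -0.046769+0.167209i ; Δ = -0.028161-0.043447i
  [+4]  conj(Y_{6,4})(Ω₁) = +0.050299-0.106741i ; Y_{6,4}(Ω₂) = +0.250655+0.095391i ; Δ = +0.022790-0.021957i
  [+5]  conj(Y_{6,5})(Ω₁) = +0.066968-0.420966i ; Y_{6,5}(Ω₂) = -0.188452+0.385629i ; Δ = +0.149717+0.105156i
  [+6]  conj(Y_{6,6})(Ω₁) = -0.039518-0.314880i ; Y_{6,6}(Ω₂) = -0.213955-0.129846i ; Δ = -0.032431+0.072501i
Total Σ_m = +0.173578-0.000000i. Multiply by 0.966644: +0.167788-0.000000i. P_6(cos γ) = 0.167788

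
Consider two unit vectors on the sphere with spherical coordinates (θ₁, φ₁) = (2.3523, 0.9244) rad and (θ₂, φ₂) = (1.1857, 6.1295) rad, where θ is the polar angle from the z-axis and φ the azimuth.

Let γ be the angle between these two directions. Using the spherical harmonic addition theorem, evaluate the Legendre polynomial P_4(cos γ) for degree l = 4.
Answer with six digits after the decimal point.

Expand P_4 via completeness: Σ_{m} conj(Y_{4,m}) at Ω₁ times Y_{4,m} at Ω₂ —
  [-4]  conj(Y_{4,-4})(Ω₁) = -0.095438-0.059305i ; Y_{4,-4}(Ω₂) = +0.266686+0.188280i ; Δ = -0.014286-0.033785i
  [-3]  conj(Y_{4,-3})(Ω₁) = +0.294188-0.113561i ; Y_{4,-3}(Ω₂) = +0.335184+0.166507i ; Δ = +0.117516+0.010921i
  [-2]  conj(Y_{4,-2})(Ω₁) = -0.114389+0.400812i ; Y_{4,-2}(Ω₂) = -0.003346-0.001062i ; Δ = +0.000808-0.001220i
  [-1]  conj(Y_{4,-1})(Ω₁) = -0.067351-0.089261i ; Y_{4,-1}(Ω₂) = -0.327504-0.050733i ; Δ = +0.017529+0.032650i
  [+0]  conj(Y_{4,0})(Ω₁) = -0.345807-0.000000i ; Y_{4,0}(Ω₂) = -0.056745+0.000000i ; Δ = +0.019623+0.000000i
  [+1]  conj(Y_{4,1})(Ω₁) = +0.067351-0.089261i ; Y_{4,1}(Ω₂) = +0.327504-0.050733i ; Δ = +0.017529-0.032650i
  [+2]  conj(Y_{4,2})(Ω₁) = -0.114389-0.400812i ; Y_{4,2}(Ω₂) = -0.003346+0.001062i ; Δ = +0.000808+0.001220i
  [+3]  conj(Y_{4,3})(Ω₁) = -0.294188-0.113561i ; Y_{4,3}(Ω₂) = -0.335184+0.166507i ; Δ = +0.117516-0.010921i
  [+4]  conj(Y_{4,4})(Ω₁) = -0.095438+0.059305i ; Y_{4,4}(Ω₂) = +0.266686-0.188280i ; Δ = -0.014286+0.033785i
Accumulated sum +0.262758+0.000000i; after 4π/(2l+1) scaling, +0.366879+0.000000i ⇒ P_4 = 0.366879

0.366879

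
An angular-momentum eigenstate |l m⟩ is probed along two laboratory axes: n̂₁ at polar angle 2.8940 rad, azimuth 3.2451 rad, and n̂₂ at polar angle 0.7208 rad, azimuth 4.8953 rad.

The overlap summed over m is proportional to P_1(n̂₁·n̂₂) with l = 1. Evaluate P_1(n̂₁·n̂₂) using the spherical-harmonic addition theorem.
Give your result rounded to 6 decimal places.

Term-by-term m-sum for l=1 (normalisation 4π/3 = 4.188790):
  [-1]  conj(Y_{1,-1})(Ω₁) = -0.08422 - 0.00875j ; Y_{1,-1}(Ω₂) = 0.04148 + 0.22422j ; Δ = -0.00153 - 0.01925j
  [+0]  conj(Y_{1,0})(Ω₁) = -0.47370 + 0.00000j ; Y_{1,0}(Ω₂) = 0.36708 + 0.00000j ; Δ = -0.17389 + 0.00000j
  [+1]  conj(Y_{1,1})(Ω₁) = 0.08422 - 0.00875j ; Y_{1,1}(Ω₂) = -0.04148 + 0.22422j ; Δ = -0.00153 + 0.01925j
Accumulated sum -0.17695 + 0.00000j; after 4π/(2l+1) scaling, -0.74120 + 0.00000j ⇒ P_1 = -0.741197

-0.741197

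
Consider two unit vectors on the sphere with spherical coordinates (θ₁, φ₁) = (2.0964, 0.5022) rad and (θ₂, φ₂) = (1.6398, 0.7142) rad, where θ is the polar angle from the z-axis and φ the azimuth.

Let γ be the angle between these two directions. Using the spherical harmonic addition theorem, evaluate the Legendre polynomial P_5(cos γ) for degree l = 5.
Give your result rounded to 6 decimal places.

Addition theorem: P_5(cos γ) = (4π/11) Σ_m Y*_{lm}(Ω₁) Y_{lm}(Ω₂), m = −5…5:
  m=-5: Y*=-0.181557+0.132541i  Y=-0.416997+0.190945i  product +0.050401-0.089937i
  m=-4: Y*=+0.174874-0.373388i  Y=+0.096200+0.028163i  product +0.027338-0.030995i
  m=-3: Y*=+0.018181+0.282815i  Y=+0.177921+0.276483i  product -0.074959+0.055345i
  m=-2: Y*=+0.083574+0.131427i  Y=+0.016269-0.113478i  product +0.016274-0.007346i
  m=-1: Y*=-0.289837-0.159167i  Y=+0.225480-0.195459i  product -0.096463+0.020762i
  m=+0: Y*=-0.080434-0.000000i  Y=-0.118282+0.000000i  product +0.009514+0.000000i
  m=+1: Y*=+0.289837-0.159167i  Y=-0.225480-0.195459i  product -0.096463-0.020762i
  m=+2: Y*=+0.083574-0.131427i  Y=+0.016269+0.113478i  product +0.016274+0.007346i
  m=+3: Y*=-0.018181+0.282815i  Y=-0.177921+0.276483i  product -0.074959-0.055345i
  m=+4: Y*=+0.174874+0.373388i  Y=+0.096200-0.028163i  product +0.027338+0.030995i
  m=+5: Y*=+0.181557+0.132541i  Y=+0.416997+0.190945i  product +0.050401+0.089937i
Total Σ_m = -0.145304+0.000000i. Multiply by 1.142397: -0.165995+0.000000i. P_5(cos γ) = -0.165995

-0.165995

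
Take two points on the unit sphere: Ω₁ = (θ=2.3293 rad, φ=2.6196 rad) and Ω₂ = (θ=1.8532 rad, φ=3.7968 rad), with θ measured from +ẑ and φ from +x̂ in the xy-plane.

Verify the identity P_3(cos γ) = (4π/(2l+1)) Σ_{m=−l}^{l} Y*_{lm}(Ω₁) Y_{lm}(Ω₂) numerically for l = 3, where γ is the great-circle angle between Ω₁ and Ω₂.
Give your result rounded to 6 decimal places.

Addition theorem: P_3(cos γ) = (4π/7) Σ_m Y*_{lm}(Ω₁) Y_{lm}(Ω₂), m = −3…3:
  m=-3: -0.000769+0.159563i × +0.142158+0.341147i = -0.054544+0.022421i  (running Σ = -0.054544+0.022421i)
  m=-2: -0.186217+0.320158i × -0.067626+0.253822i = -0.068670-0.068917i  (running Σ = -0.123214-0.046496i)
  m=-1: -0.277687+0.159728i × +0.150550-0.115691i = -0.023327+0.056173i  (running Σ = -0.146541+0.009677i)
  m=0: +0.162842-0.000000i × +0.271597+0.000000i = +0.044227+0.000000i  (running Σ = -0.102313+0.009677i)
  m=1: +0.277687+0.159728i × -0.150550-0.115691i = -0.023327-0.056173i  (running Σ = -0.125640-0.046496i)
  m=2: -0.186217-0.320158i × -0.067626-0.253822i = -0.068670+0.068917i  (running Σ = -0.194310+0.022421i)
  m=3: +0.000769+0.159563i × -0.142158+0.341147i = -0.054544-0.022421i  (running Σ = -0.248854+0.000000i)
Σ over m = -0.248854+0.000000i; ×(4π/7) → -0.446741+0.000000i. Real part: -0.446741

-0.446741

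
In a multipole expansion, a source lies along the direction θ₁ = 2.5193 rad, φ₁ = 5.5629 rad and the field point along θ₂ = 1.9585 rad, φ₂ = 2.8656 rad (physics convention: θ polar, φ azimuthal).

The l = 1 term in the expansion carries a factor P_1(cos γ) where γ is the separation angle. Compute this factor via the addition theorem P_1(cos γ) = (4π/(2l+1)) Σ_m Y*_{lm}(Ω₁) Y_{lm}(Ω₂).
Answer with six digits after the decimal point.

-0.180053

Expand P_1 via completeness: Σ_{m} conj(Y_{1,m}) at Ω₁ times Y_{1,m} at Ω₂ —
  [-1]  conj(Y_{1,-1})(Ω₁) = 0.15137 - 0.13284j ; Y_{1,-1}(Ω₂) = -0.30775 - 0.08716j ; Δ = -0.05816 + 0.02769j
  [+0]  conj(Y_{1,0})(Ω₁) = -0.39701 + 0.00000j ; Y_{1,0}(Ω₂) = -0.18472 + 0.00000j ; Δ = 0.07334 + 0.00000j
  [+1]  conj(Y_{1,1})(Ω₁) = -0.15137 - 0.13284j ; Y_{1,1}(Ω₂) = 0.30775 - 0.08716j ; Δ = -0.05816 - 0.02769j
Total Σ_m = -0.04298 + 0.00000j. Multiply by 4.188790: -0.18005 + 0.00000j. P_1(cos γ) = -0.180053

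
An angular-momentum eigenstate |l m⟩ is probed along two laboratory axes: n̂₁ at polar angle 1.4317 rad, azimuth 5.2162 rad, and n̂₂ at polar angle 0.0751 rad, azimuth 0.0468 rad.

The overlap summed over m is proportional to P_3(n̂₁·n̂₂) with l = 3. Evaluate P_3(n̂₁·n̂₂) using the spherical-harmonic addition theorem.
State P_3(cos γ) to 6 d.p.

-0.244058

Addition theorem: P_3(cos γ) = (4π/7) Σ_m Y*_{lm}(Ω₁) Y_{lm}(Ω₂), m = −3…3:
  m=-3: -0.404537+0.024043i × +0.000174-0.000025i = -0.000070+0.000014i  (running Σ = -0.000070+0.000014i)
  m=-2: -0.074194-0.117510i × +0.005712-0.000536i = -0.000487-0.000631i  (running Σ = -0.000557-0.000617i)
  m=-1: -0.139662+0.253351i × +0.096204-0.004506i = -0.012295+0.025003i  (running Σ = -0.012851+0.024385i)
  m=0: -0.150248-0.000000i × +0.733775+0.000000i = -0.110248-0.000000i  (running Σ = -0.123099+0.024385i)
  m=1: +0.139662+0.253351i × -0.096204-0.004506i = -0.012295-0.025003i  (running Σ = -0.135394-0.000617i)
  m=2: -0.074194+0.117510i × +0.005712+0.000536i = -0.000487+0.000631i  (running Σ = -0.135881+0.000014i)
  m=3: +0.404537+0.024043i × -0.000174-0.000025i = -0.000070-0.000014i  (running Σ = -0.135951-0.000000i)
Accumulated sum -0.135951-0.000000i; after 4π/(2l+1) scaling, -0.244058-0.000000i ⇒ P_3 = -0.244058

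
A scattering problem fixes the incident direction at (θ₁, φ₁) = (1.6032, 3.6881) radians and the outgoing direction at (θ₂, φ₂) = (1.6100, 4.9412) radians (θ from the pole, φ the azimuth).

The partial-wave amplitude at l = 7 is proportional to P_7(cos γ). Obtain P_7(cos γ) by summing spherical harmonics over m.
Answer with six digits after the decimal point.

-0.202794

Summing Y*_{l m}(θ₁,φ₁)·Y_{l m}(θ₂,φ₂) over m ∈ [−7, 7]; prefactor 4π/(2·7+1) = 0.837758:
  term(m=-7) = -0.196795-0.150563i   from Y*(Ω₁)=+0.386147+0.314799i, Y(Ω₂)=-0.497119+0.015356i
  term(m=-6) = +0.001452-0.004165i   from Y*(Ω₁)=+0.059855+0.008279i, Y(Ω₂)=+0.014353-0.071568i
  term(m=-5) = +0.129288+0.002287i   from Y*(Ω₁)=-0.331191+0.143575i, Y(Ω₂)=-0.326096-0.148270i
  term(m=-4) = +0.001789+0.005784i   from Y*(Ω₁)=-0.040893+0.057861i, Y(Ω₂)=+0.052090-0.067737i
  term(m=-3) = -0.084449+0.059997i   from Y*(Ω₁)=+0.022232-0.322978i, Y(Ω₂)=-0.202799-0.247509i
  term(m=-2) = -0.005509-0.004062i   from Y*(Ω₁)=-0.034656-0.066930i, Y(Ω₂)=+0.081465-0.040121i
  term(m=-1) = +0.029647-0.090158i   from Y*(Ω₁)=+0.265010+0.161208i, Y(Ω₂)=-0.069399-0.297989i
  term(m=+0) = +0.007086+0.000000i   from Y*(Ω₁)=+0.076700-0.000000i, Y(Ω₂)=+0.092380+0.000000i
  term(m=+1) = +0.029647+0.090158i   from Y*(Ω₁)=-0.265010+0.161208i, Y(Ω₂)=+0.069399-0.297989i
  term(m=+2) = -0.005509+0.004062i   from Y*(Ω₁)=-0.034656+0.066930i, Y(Ω₂)=+0.081465+0.040121i
  term(m=+3) = -0.084449-0.059997i   from Y*(Ω₁)=-0.022232-0.322978i, Y(Ω₂)=+0.202799-0.247509i
  term(m=+4) = +0.001789-0.005784i   from Y*(Ω₁)=-0.040893-0.057861i, Y(Ω₂)=+0.052090+0.067737i
  term(m=+5) = +0.129288-0.002287i   from Y*(Ω₁)=+0.331191+0.143575i, Y(Ω₂)=+0.326096-0.148270i
  term(m=+6) = +0.001452+0.004165i   from Y*(Ω₁)=+0.059855-0.008279i, Y(Ω₂)=+0.014353+0.071568i
  term(m=+7) = -0.196795+0.150563i   from Y*(Ω₁)=-0.386147+0.314799i, Y(Ω₂)=+0.497119+0.015356i
Accumulated sum -0.242068+0.000000i; after 4π/(2l+1) scaling, -0.202794+0.000000i ⇒ P_7 = -0.202794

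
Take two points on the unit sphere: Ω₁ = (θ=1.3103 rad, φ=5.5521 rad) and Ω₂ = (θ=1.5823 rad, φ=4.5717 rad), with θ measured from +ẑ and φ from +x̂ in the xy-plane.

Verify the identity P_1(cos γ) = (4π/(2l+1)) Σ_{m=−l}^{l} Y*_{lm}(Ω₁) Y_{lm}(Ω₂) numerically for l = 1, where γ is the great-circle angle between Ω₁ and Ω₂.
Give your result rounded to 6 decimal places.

0.534910

Term-by-term m-sum for l=1 (normalisation 4π/3 = 4.188790):
  m=-1: Y*=0.24853 - 0.22290j  Y=-0.04844 + 0.34206j  product 0.06420 + 0.09581j
  m=+0: Y*=0.12584 + 0.00000j  Y=-0.00562 + 0.00000j  product -0.00071 + 0.00000j
  m=+1: Y*=-0.24853 - 0.22290j  Y=0.04844 + 0.34206j  product 0.06420 - 0.09581j
Σ over m = 0.12770 + 0.00000j; ×(4π/3) → 0.53491 + 0.00000j. Real part: 0.534910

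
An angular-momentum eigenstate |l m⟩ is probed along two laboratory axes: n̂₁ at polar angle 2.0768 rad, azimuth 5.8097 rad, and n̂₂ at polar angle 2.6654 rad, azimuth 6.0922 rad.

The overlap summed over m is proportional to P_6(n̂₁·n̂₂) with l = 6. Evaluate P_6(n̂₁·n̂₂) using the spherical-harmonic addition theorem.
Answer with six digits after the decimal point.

-0.409232

Addition theorem: P_6(cos γ) = (4π/13) Σ_m Y*_{lm}(Ω₁) Y_{lm}(Ω₂), m = −6…6:
  [-6]  conj(Y_{6,-6})(Ω₁) = -0.206637-0.064074i ; Y_{6,-6}(Ω₂) = +0.001848+0.004084i ; Δ = -0.000120-0.000962i
  [-5]  conj(Y_{6,-5})(Ω₁) = +0.296927+0.290330i ; Y_{6,-5}(Ω₂) = -0.017390-0.024572i ; Δ = +0.001971-0.012345i
  [-4]  conj(Y_{6,-4})(Ω₁) = -0.105055-0.313706i ; Y_{6,-4}(Ω₂) = +0.087464+0.083789i ; Δ = +0.017097-0.036240i
  [-3]  conj(Y_{6,-3})(Ω₁) = +0.013160-0.086876i ; Y_{6,-3}(Ω₂) = -0.266556-0.171968i ; Δ = -0.018448+0.020894i
  [-2]  conj(Y_{6,-2})(Ω₁) = -0.204856+0.284641i ; Y_{6,-2}(Ω₂) = +0.468095+0.188033i ; Δ = -0.149414+0.094719i
  [-1]  conj(Y_{6,-1})(Ω₁) = +0.035195-0.018032i ; Y_{6,-1}(Ω₂) = -0.311849-0.060293i ; Δ = -0.012063+0.003501i
  [+0]  conj(Y_{6,0})(Ω₁) = +0.335480-0.000000i ; Y_{6,0}(Ω₂) = -0.302249+0.000000i ; Δ = -0.101398+0.000000i
  [+1]  conj(Y_{6,1})(Ω₁) = -0.035195-0.018032i ; Y_{6,1}(Ω₂) = +0.311849-0.060293i ; Δ = -0.012063-0.003501i
  [+2]  conj(Y_{6,2})(Ω₁) = -0.204856-0.284641i ; Y_{6,2}(Ω₂) = +0.468095-0.188033i ; Δ = -0.149414-0.094719i
  [+3]  conj(Y_{6,3})(Ω₁) = -0.013160-0.086876i ; Y_{6,3}(Ω₂) = +0.266556-0.171968i ; Δ = -0.018448-0.020894i
  [+4]  conj(Y_{6,4})(Ω₁) = -0.105055+0.313706i ; Y_{6,4}(Ω₂) = +0.087464-0.083789i ; Δ = +0.017097+0.036240i
  [+5]  conj(Y_{6,5})(Ω₁) = -0.296927+0.290330i ; Y_{6,5}(Ω₂) = +0.017390-0.024572i ; Δ = +0.001971+0.012345i
  [+6]  conj(Y_{6,6})(Ω₁) = -0.206637+0.064074i ; Y_{6,6}(Ω₂) = +0.001848-0.004084i ; Δ = -0.000120+0.000962i
Total Σ_m = -0.423353-0.000000i. Multiply by 0.966644: -0.409232-0.000000i. P_6(cos γ) = -0.409232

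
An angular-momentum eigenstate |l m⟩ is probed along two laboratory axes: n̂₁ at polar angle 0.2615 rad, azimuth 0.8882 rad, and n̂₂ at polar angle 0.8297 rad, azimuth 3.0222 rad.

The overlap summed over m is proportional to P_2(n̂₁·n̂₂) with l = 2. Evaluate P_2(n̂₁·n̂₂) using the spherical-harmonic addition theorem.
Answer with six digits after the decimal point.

-0.045724

Summing Y*_{l m}(θ₁,φ₁)·Y_{l m}(θ₂,φ₂) over m ∈ [−2, 2]; prefactor 4π/(2·2+1) = 2.513274:
  m=-2: Y*=(-0.005271, 0.025274)  Y=(0.204262, 0.049724)  product (-0.002333, 0.004900)
  m=-1: Y*=(0.121706, 0.149707)  Y=(-0.382020, -0.045828)  product (-0.039633, -0.062769)
  m=+0: Y*=(0.567543, -0.000000)  Y=(0.115833, 0.000000)  product (0.065740, 0.000000)
  m=+1: Y*=(-0.121706, 0.149707)  Y=(0.382020, -0.045828)  product (-0.039633, 0.062769)
  m=+2: Y*=(-0.005271, -0.025274)  Y=(0.204262, -0.049724)  product (-0.002333, -0.004900)
Total Σ_m = (-0.018193, -0.000000). Multiply by 2.513274: (-0.045724, -0.000000). P_2(cos γ) = -0.045724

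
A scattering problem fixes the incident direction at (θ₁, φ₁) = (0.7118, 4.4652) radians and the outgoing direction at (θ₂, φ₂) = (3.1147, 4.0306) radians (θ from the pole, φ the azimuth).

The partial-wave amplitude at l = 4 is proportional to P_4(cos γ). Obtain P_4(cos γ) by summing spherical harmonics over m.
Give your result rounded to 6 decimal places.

Summing Y*_{l m}(θ₁,φ₁)·Y_{l m}(θ₂,φ₂) over m ∈ [−4, 4]; prefactor 4π/(2·4+1) = 1.396263:
  term(m=-4) = -0.00000 + 0.00000j   from Y*(Ω₁)=0.04429 - 0.06730j, Y(Ω₂)=-0.00000 + 0.00000j
  term(m=-3) = -0.00000 - 0.00001j   from Y*(Ω₁)=0.17841 + 0.19478j, Y(Ω₂)=-0.00002 - 0.00001j
  term(m=-2) = 0.00040 + 0.00048j   from Y*(Ω₁)=-0.37860 + 0.20407j, Y(Ω₂)=-0.00030 - 0.00142j
  term(m=-1) = -0.01093 - 0.00507j   from Y*(Ω₁)=-0.05801 - 0.22990j, Y(Ω₂)=0.03201 - 0.03944j
  term(m=+0) = -0.24041 + 0.00000j   from Y*(Ω₁)=-0.28510 + 0.00000j, Y(Ω₂)=0.84323 + 0.00000j
  term(m=+1) = -0.01093 + 0.00507j   from Y*(Ω₁)=0.05801 - 0.22990j, Y(Ω₂)=-0.03201 - 0.03944j
  term(m=+2) = 0.00040 - 0.00048j   from Y*(Ω₁)=-0.37860 - 0.20407j, Y(Ω₂)=-0.00030 + 0.00142j
  term(m=+3) = -0.00000 + 0.00001j   from Y*(Ω₁)=-0.17841 + 0.19478j, Y(Ω₂)=0.00002 - 0.00001j
  term(m=+4) = -0.00000 - 0.00000j   from Y*(Ω₁)=0.04429 + 0.06730j, Y(Ω₂)=-0.00000 - 0.00000j
Total Σ_m = -0.26146 - 0.00000j. Multiply by 1.396263: -0.36506 - 0.00000j. P_4(cos γ) = -0.365063

-0.365063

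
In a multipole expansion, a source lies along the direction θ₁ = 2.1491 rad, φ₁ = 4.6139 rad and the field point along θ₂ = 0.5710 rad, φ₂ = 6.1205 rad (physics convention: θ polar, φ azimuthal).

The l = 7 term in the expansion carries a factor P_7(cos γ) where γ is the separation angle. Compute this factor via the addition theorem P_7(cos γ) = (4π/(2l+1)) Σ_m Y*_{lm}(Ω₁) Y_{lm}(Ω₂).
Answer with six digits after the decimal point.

-0.062975

Expand P_7 via completeness: Σ_{m} conj(Y_{7,m}) at Ω₁ times Y_{7,m} at Ω₂ —
  [-7]  conj(Y_{7,-7})(Ω₁) = 0.09184 + 0.11140j ; Y_{7,-7}(Ω₂) = 0.00282 + 0.00612j ; Δ = -0.00042 + 0.00088j
  [-6]  conj(Y_{7,-6})(Ω₁) = 0.29283 - 0.19646j ; Y_{7,-6}(Ω₂) = 0.02198 + 0.03250j ; Δ = 0.01282 + 0.00520j
  [-5]  conj(Y_{7,-5})(Ω₁) = -0.20601 - 0.38397j ; Y_{7,-5}(Ω₂) = 0.09536 + 0.10086j ; Δ = 0.01908 - 0.05739j
  [-4]  conj(Y_{7,-4})(Ω₁) = -0.16102 + 0.06693j ; Y_{7,-4}(Ω₂) = 0.26000 + 0.19796j ; Δ = -0.05512 - 0.01447j
  [-3]  conj(Y_{7,-3})(Ω₁) = -0.07480 - 0.24574j ; Y_{7,-3}(Ω₂) = 0.43100 + 0.22882j ; Δ = 0.02399 - 0.12303j
  [-2]  conj(Y_{7,-2})(Ω₁) = -0.29994 + 0.05986j ; Y_{7,-2}(Ω₂) = 0.32028 + 0.10805j ; Δ = -0.10253 - 0.01324j
  [-1]  conj(Y_{7,-1})(Ω₁) = -0.01362 - 0.13783j ; Y_{7,-1}(Ω₂) = -0.18071 - 0.02966j ; Δ = -0.00163 + 0.02531j
  [+0]  conj(Y_{7,0})(Ω₁) = -0.32450 + 0.00000j ; Y_{7,0}(Ω₂) = -0.40812 + 0.00000j ; Δ = 0.13244 + 0.00000j
  [+1]  conj(Y_{7,1})(Ω₁) = 0.01362 - 0.13783j ; Y_{7,1}(Ω₂) = 0.18071 - 0.02966j ; Δ = -0.00163 - 0.02531j
  [+2]  conj(Y_{7,2})(Ω₁) = -0.29994 - 0.05986j ; Y_{7,2}(Ω₂) = 0.32028 - 0.10805j ; Δ = -0.10253 + 0.01324j
  [+3]  conj(Y_{7,3})(Ω₁) = 0.07480 - 0.24574j ; Y_{7,3}(Ω₂) = -0.43100 + 0.22882j ; Δ = 0.02399 + 0.12303j
  [+4]  conj(Y_{7,4})(Ω₁) = -0.16102 - 0.06693j ; Y_{7,4}(Ω₂) = 0.26000 - 0.19796j ; Δ = -0.05512 + 0.01447j
  [+5]  conj(Y_{7,5})(Ω₁) = 0.20601 - 0.38397j ; Y_{7,5}(Ω₂) = -0.09536 + 0.10086j ; Δ = 0.01908 + 0.05739j
  [+6]  conj(Y_{7,6})(Ω₁) = 0.29283 + 0.19646j ; Y_{7,6}(Ω₂) = 0.02198 - 0.03250j ; Δ = 0.01282 - 0.00520j
  [+7]  conj(Y_{7,7})(Ω₁) = -0.09184 + 0.11140j ; Y_{7,7}(Ω₂) = -0.00282 + 0.00612j ; Δ = -0.00042 - 0.00088j
Accumulated sum -0.07517 + 0.00000j; after 4π/(2l+1) scaling, -0.06298 + 0.00000j ⇒ P_7 = -0.062975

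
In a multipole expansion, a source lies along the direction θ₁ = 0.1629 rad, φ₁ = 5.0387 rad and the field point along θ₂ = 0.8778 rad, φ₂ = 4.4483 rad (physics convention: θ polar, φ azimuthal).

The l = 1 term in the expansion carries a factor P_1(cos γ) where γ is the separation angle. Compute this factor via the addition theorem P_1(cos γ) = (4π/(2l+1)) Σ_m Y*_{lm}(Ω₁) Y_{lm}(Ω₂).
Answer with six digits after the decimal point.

Expand P_1 via completeness: Σ_{m} conj(Y_{1,m}) at Ω₁ times Y_{1,m} at Ω₂ —
  m=-1: 0.01796 - 0.05308j × -0.06938 + 0.25659j = 0.01237 + 0.00829j  (running Σ = 0.01237 + 0.00829j)
  m=0: 0.48213 + 0.00000j × 0.31214 + 0.00000j = 0.15049 + 0.00000j  (running Σ = 0.16287 + 0.00829j)
  m=1: -0.01796 - 0.05308j × 0.06938 + 0.25659j = 0.01237 - 0.00829j  (running Σ = 0.17524 + 0.00000j)
Accumulated sum 0.17524 + 0.00000j; after 4π/(2l+1) scaling, 0.73404 + 0.00000j ⇒ P_1 = 0.734037

0.734037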